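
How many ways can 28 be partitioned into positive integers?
3718

p(n) counts ways to write n as a sum of positive integers (order ignored).
Euler's pentagonal recurrence: p(k) = p(k-1) + p(k-2) - p(k-5) - p(k-7) + p(k-12) + p(k-15) - ... (offsets j(3j∓1)/2, signs ++--, p(0)=1, p(<0)=0).
DP table for k = 0..27: p(0)=1, p(1)=1, p(2)=2, p(3)=3, p(4)=5, p(5)=7, p(6)=11, p(7)=15, p(8)=22, p(9)=30, p(10)=42, p(11)=56, p(12)=77, p(13)=101, p(14)=135, p(15)=176, p(16)=231, p(17)=297, p(18)=385, p(19)=490, p(20)=627, p(21)=792, p(22)=1002, p(23)=1255, p(24)=1575, p(25)=1958, p(26)=2436, p(27)=3010.
Final step: p(28) = p(27) + p(26) - p(23) - p(21) + p(16) + p(13) - p(6) - p(2)
= 3010 + 2436 - 1255 - 792 + 231 + 101 - 11 - 2
= 3718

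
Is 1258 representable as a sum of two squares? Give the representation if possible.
13² + 33² (a=13, b=33)

Factorization: 1258 = 2 × 17 × 37
By Fermat: n is sum of two squares iff every prime p ≡ 3 (mod 4) appears to even power.
All primes ≡ 3 (mod 4) appear to even power.
Search a = 0, 1, 2, … for 1258 - a² a perfect square: first hit at a = 13: 1258 - 169 = 1089 = 33².
1258 = 13² + 33² = 169 + 1089 ✓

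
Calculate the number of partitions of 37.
21637

p(n) counts ways to write n as a sum of positive integers (order ignored).
Euler's pentagonal recurrence: p(k) = p(k-1) + p(k-2) - p(k-5) - p(k-7) + p(k-12) + p(k-15) - ... (offsets j(3j∓1)/2, signs ++--, p(0)=1, p(<0)=0).
DP table for k = 0..36: p(0)=1, p(1)=1, p(2)=2, p(3)=3, p(4)=5, p(5)=7, p(6)=11, p(7)=15, p(8)=22, p(9)=30, p(10)=42, p(11)=56, p(12)=77, p(13)=101, p(14)=135, p(15)=176, p(16)=231, p(17)=297, p(18)=385, p(19)=490, p(20)=627, p(21)=792, p(22)=1002, p(23)=1255, p(24)=1575, p(25)=1958, p(26)=2436, p(27)=3010, p(28)=3718, p(29)=4565, p(30)=5604, p(31)=6842, p(32)=8349, p(33)=10143, p(34)=12310, p(35)=14883, p(36)=17977.
Final step: p(37) = p(36) + p(35) - p(32) - p(30) + p(25) + p(22) - p(15) - p(11) + p(2)
= 17977 + 14883 - 8349 - 5604 + 1958 + 1002 - 176 - 56 + 2
= 21637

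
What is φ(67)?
66

67 = 67
φ(n) = n × ∏(1 - 1/p) for each prime p dividing n
φ(67) = 67 × (1 - 1/67) = 66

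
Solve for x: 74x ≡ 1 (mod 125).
49

gcd(74, 125) = 1, so the inverse exists.
Extended Euclidean algorithm on (125, 74):
125 = 1 × 74 + 51  ⟹  51 = (1)·125 + (-1)·74
74 = 1 × 51 + 23  ⟹  23 = (-1)·125 + (2)·74
51 = 2 × 23 + 5  ⟹  5 = (3)·125 + (-5)·74
23 = 4 × 5 + 3  ⟹  3 = (-13)·125 + (22)·74
5 = 1 × 3 + 2  ⟹  2 = (16)·125 + (-27)·74
3 = 1 × 2 + 1  ⟹  1 = (-29)·125 + (49)·74
So (49)·74 ≡ 1 (mod 125), i.e. 74^(-1) ≡ 49 (mod 125).
Check: 74 × 49 = 3626 ≡ 1 (mod 125)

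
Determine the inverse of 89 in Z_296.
153

gcd(89, 296) = 1, so the inverse exists.
Extended Euclidean algorithm on (296, 89):
296 = 3 × 89 + 29  ⟹  29 = (1)·296 + (-3)·89
89 = 3 × 29 + 2  ⟹  2 = (-3)·296 + (10)·89
29 = 14 × 2 + 1  ⟹  1 = (43)·296 + (-143)·89
So (-143)·89 ≡ 1 (mod 296), i.e. 89^(-1) ≡ -143 ≡ 153 (mod 296).
Check: 89 × 153 = 13617 ≡ 1 (mod 296)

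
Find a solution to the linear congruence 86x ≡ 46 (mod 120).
x ≡ 41 (mod 60)

gcd(86, 120) = 2, which divides 46, so solutions exist.
Divide through by 2: 43x ≡ 23 (mod 60).
Find 43^(-1) mod 60 by the extended Euclidean algorithm:
60 = 1 × 43 + 17  ⟹  17 = (1)·60 + (-1)·43
43 = 2 × 17 + 9  ⟹  9 = (-2)·60 + (3)·43
17 = 1 × 9 + 8  ⟹  8 = (3)·60 + (-4)·43
9 = 1 × 8 + 1  ⟹  1 = (-5)·60 + (7)·43
So (7)·43 ≡ 1 (mod 60), i.e. 43^(-1) ≡ 7 (mod 60).
x ≡ 7 × 23 = 161 ≡ 41 (mod 60).
Check: 86 × 41 = 3526 ≡ 46 (mod 120).
x ≡ 41 (mod 60), giving 2 solutions mod 120.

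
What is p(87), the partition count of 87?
38887673

p(n) counts ways to write n as a sum of positive integers (order ignored).
Euler's pentagonal recurrence: p(k) = p(k-1) + p(k-2) - p(k-5) - p(k-7) + p(k-12) + p(k-15) - ... (offsets j(3j∓1)/2, signs ++--, p(0)=1, p(<0)=0).
DP table for k = 0..86: p(0)=1, p(1)=1, p(2)=2, p(3)=3, p(4)=5, p(5)=7, p(6)=11, p(7)=15, p(8)=22, p(9)=30, p(10)=42, p(11)=56, p(12)=77, p(13)=101, p(14)=135, p(15)=176, p(16)=231, p(17)=297, p(18)=385, p(19)=490, p(20)=627, p(21)=792, p(22)=1002, p(23)=1255, p(24)=1575, p(25)=1958, p(26)=2436, p(27)=3010, p(28)=3718, p(29)=4565, p(30)=5604, p(31)=6842, p(32)=8349, p(33)=10143, p(34)=12310, p(35)=14883, p(36)=17977, p(37)=21637, p(38)=26015, p(39)=31185, p(40)=37338, p(41)=44583, p(42)=53174, p(43)=63261, p(44)=75175, p(45)=89134, p(46)=105558, p(47)=124754, p(48)=147273, p(49)=173525, p(50)=204226, p(51)=239943, p(52)=281589, p(53)=329931, p(54)=386155, p(55)=451276, p(56)=526823, p(57)=614154, p(58)=715220, p(59)=831820, p(60)=966467, p(61)=1121505, p(62)=1300156, p(63)=1505499, p(64)=1741630, p(65)=2012558, p(66)=2323520, p(67)=2679689, p(68)=3087735, p(69)=3554345, p(70)=4087968, p(71)=4697205, p(72)=5392783, p(73)=6185689, p(74)=7089500, p(75)=8118264, p(76)=9289091, p(77)=10619863, p(78)=12132164, p(79)=13848650, p(80)=15796476, p(81)=18004327, p(82)=20506255, p(83)=23338469, p(84)=26543660, p(85)=30167357, p(86)=34262962.
Final step: p(87) = p(86) + p(85) - p(82) - p(80) + p(75) + p(72) - p(65) - p(61) + p(52) + p(47) - p(36) - p(30) + p(17) + p(10)
= 34262962 + 30167357 - 20506255 - 15796476 + 8118264 + 5392783 - 2012558 - 1121505 + 281589 + 124754 - 17977 - 5604 + 297 + 42
= 38887673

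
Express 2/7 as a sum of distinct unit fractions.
1/4 + 1/28

Greedy algorithm:
2/7: ceiling(7/2) = 4, use 1/4
1/28: ceiling(28/1) = 28, use 1/28
Result: 2/7 = 1/4 + 1/28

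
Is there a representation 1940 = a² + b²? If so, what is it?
2² + 44² (a=2, b=44)

Factorization: 1940 = 2^2 × 5 × 97
By Fermat: n is sum of two squares iff every prime p ≡ 3 (mod 4) appears to even power.
All primes ≡ 3 (mod 4) appear to even power.
Search a = 0, 1, 2, … for 1940 - a² a perfect square: first hit at a = 2: 1940 - 4 = 1936 = 44².
1940 = 2² + 44² = 4 + 1936 ✓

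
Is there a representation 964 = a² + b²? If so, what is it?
8² + 30² (a=8, b=30)

Factorization: 964 = 2^2 × 241
By Fermat: n is sum of two squares iff every prime p ≡ 3 (mod 4) appears to even power.
All primes ≡ 3 (mod 4) appear to even power.
Search a = 0, 1, 2, … for 964 - a² a perfect square: first hit at a = 8: 964 - 64 = 900 = 30².
964 = 8² + 30² = 64 + 900 ✓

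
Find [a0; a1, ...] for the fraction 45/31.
[1; 2, 4, 1, 2]

Euclidean algorithm steps:
45 = 1 × 31 + 14
31 = 2 × 14 + 3
14 = 4 × 3 + 2
3 = 1 × 2 + 1
2 = 2 × 1 + 0
Continued fraction: [1; 2, 4, 1, 2]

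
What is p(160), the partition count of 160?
107438159466

p(n) counts ways to write n as a sum of positive integers (order ignored).
Euler's pentagonal recurrence: p(k) = p(k-1) + p(k-2) - p(k-5) - p(k-7) + p(k-12) + p(k-15) - ... (offsets j(3j∓1)/2, signs ++--, p(0)=1, p(<0)=0).
DP table for k = 0..159: p(0)=1, p(1)=1, p(2)=2, p(3)=3, p(4)=5, p(5)=7, p(6)=11, p(7)=15, p(8)=22, p(9)=30, p(10)=42, p(11)=56, p(12)=77, p(13)=101, p(14)=135, p(15)=176, p(16)=231, p(17)=297, p(18)=385, p(19)=490, p(20)=627, p(21)=792, p(22)=1002, p(23)=1255, p(24)=1575, p(25)=1958, p(26)=2436, p(27)=3010, p(28)=3718, p(29)=4565, p(30)=5604, p(31)=6842, p(32)=8349, p(33)=10143, p(34)=12310, p(35)=14883, p(36)=17977, p(37)=21637, p(38)=26015, p(39)=31185, p(40)=37338, p(41)=44583, p(42)=53174, p(43)=63261, p(44)=75175, p(45)=89134, p(46)=105558, p(47)=124754, p(48)=147273, p(49)=173525, p(50)=204226, p(51)=239943, p(52)=281589, p(53)=329931, p(54)=386155, p(55)=451276, p(56)=526823, p(57)=614154, p(58)=715220, p(59)=831820, p(60)=966467, p(61)=1121505, p(62)=1300156, p(63)=1505499, p(64)=1741630, p(65)=2012558, p(66)=2323520, p(67)=2679689, p(68)=3087735, p(69)=3554345, p(70)=4087968, p(71)=4697205, p(72)=5392783, p(73)=6185689, p(74)=7089500, p(75)=8118264, p(76)=9289091, p(77)=10619863, p(78)=12132164, p(79)=13848650, p(80)=15796476, p(81)=18004327, p(82)=20506255, p(83)=23338469, p(84)=26543660, p(85)=30167357, p(86)=34262962, p(87)=38887673, p(88)=44108109, p(89)=49995925, p(90)=56634173, p(91)=64112359, p(92)=72533807, p(93)=82010177, p(94)=92669720, p(95)=104651419, p(96)=118114304, p(97)=133230930, p(98)=150198136, p(99)=169229875, p(100)=190569292, p(101)=214481126, p(102)=241265379, p(103)=271248950, p(104)=304801365, p(105)=342325709, p(106)=384276336, p(107)=431149389, p(108)=483502844, p(109)=541946240, p(110)=607163746, p(111)=679903203, p(112)=761002156, p(113)=851376628, p(114)=952050665, p(115)=1064144451, p(116)=1188908248, p(117)=1327710076, p(118)=1482074143, p(119)=1653668665, p(120)=1844349560, p(121)=2056148051, p(122)=2291320912, p(123)=2552338241, p(124)=2841940500, p(125)=3163127352, p(126)=3519222692, p(127)=3913864295, p(128)=4351078600, p(129)=4835271870, p(130)=5371315400, p(131)=5964539504, p(132)=6620830889, p(133)=7346629512, p(134)=8149040695, p(135)=9035836076, p(136)=10015581680, p(137)=11097645016, p(138)=12292341831, p(139)=13610949895, p(140)=15065878135, p(141)=16670689208, p(142)=18440293320, p(143)=20390982757, p(144)=22540654445, p(145)=24908858009, p(146)=27517052599, p(147)=30388671978, p(148)=33549419497, p(149)=37027355200, p(150)=40853235313, p(151)=45060624582, p(152)=49686288421, p(153)=54770336324, p(154)=60356673280, p(155)=66493182097, p(156)=73232243759, p(157)=80630964769, p(158)=88751778802, p(159)=97662728555.
Final step: p(160) = p(159) + p(158) - p(155) - p(153) + p(148) + p(145) - p(138) - p(134) + p(125) + p(120) - p(109) - p(103) + p(90) + p(83) - p(68) - p(60) + p(43) + p(34) - p(15) - p(5)
= 97662728555 + 88751778802 - 66493182097 - 54770336324 + 33549419497 + 24908858009 - 12292341831 - 8149040695 + 3163127352 + 1844349560 - 541946240 - 271248950 + 56634173 + 23338469 - 3087735 - 966467 + 63261 + 12310 - 176 - 7
= 107438159466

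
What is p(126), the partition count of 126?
3519222692

p(n) counts ways to write n as a sum of positive integers (order ignored).
Euler's pentagonal recurrence: p(k) = p(k-1) + p(k-2) - p(k-5) - p(k-7) + p(k-12) + p(k-15) - ... (offsets j(3j∓1)/2, signs ++--, p(0)=1, p(<0)=0).
DP table for k = 0..125: p(0)=1, p(1)=1, p(2)=2, p(3)=3, p(4)=5, p(5)=7, p(6)=11, p(7)=15, p(8)=22, p(9)=30, p(10)=42, p(11)=56, p(12)=77, p(13)=101, p(14)=135, p(15)=176, p(16)=231, p(17)=297, p(18)=385, p(19)=490, p(20)=627, p(21)=792, p(22)=1002, p(23)=1255, p(24)=1575, p(25)=1958, p(26)=2436, p(27)=3010, p(28)=3718, p(29)=4565, p(30)=5604, p(31)=6842, p(32)=8349, p(33)=10143, p(34)=12310, p(35)=14883, p(36)=17977, p(37)=21637, p(38)=26015, p(39)=31185, p(40)=37338, p(41)=44583, p(42)=53174, p(43)=63261, p(44)=75175, p(45)=89134, p(46)=105558, p(47)=124754, p(48)=147273, p(49)=173525, p(50)=204226, p(51)=239943, p(52)=281589, p(53)=329931, p(54)=386155, p(55)=451276, p(56)=526823, p(57)=614154, p(58)=715220, p(59)=831820, p(60)=966467, p(61)=1121505, p(62)=1300156, p(63)=1505499, p(64)=1741630, p(65)=2012558, p(66)=2323520, p(67)=2679689, p(68)=3087735, p(69)=3554345, p(70)=4087968, p(71)=4697205, p(72)=5392783, p(73)=6185689, p(74)=7089500, p(75)=8118264, p(76)=9289091, p(77)=10619863, p(78)=12132164, p(79)=13848650, p(80)=15796476, p(81)=18004327, p(82)=20506255, p(83)=23338469, p(84)=26543660, p(85)=30167357, p(86)=34262962, p(87)=38887673, p(88)=44108109, p(89)=49995925, p(90)=56634173, p(91)=64112359, p(92)=72533807, p(93)=82010177, p(94)=92669720, p(95)=104651419, p(96)=118114304, p(97)=133230930, p(98)=150198136, p(99)=169229875, p(100)=190569292, p(101)=214481126, p(102)=241265379, p(103)=271248950, p(104)=304801365, p(105)=342325709, p(106)=384276336, p(107)=431149389, p(108)=483502844, p(109)=541946240, p(110)=607163746, p(111)=679903203, p(112)=761002156, p(113)=851376628, p(114)=952050665, p(115)=1064144451, p(116)=1188908248, p(117)=1327710076, p(118)=1482074143, p(119)=1653668665, p(120)=1844349560, p(121)=2056148051, p(122)=2291320912, p(123)=2552338241, p(124)=2841940500, p(125)=3163127352.
Final step: p(126) = p(125) + p(124) - p(121) - p(119) + p(114) + p(111) - p(104) - p(100) + p(91) + p(86) - p(75) - p(69) + p(56) + p(49) - p(34) - p(26) + p(9) + p(0)
= 3163127352 + 2841940500 - 2056148051 - 1653668665 + 952050665 + 679903203 - 304801365 - 190569292 + 64112359 + 34262962 - 8118264 - 3554345 + 526823 + 173525 - 12310 - 2436 + 30 + 1
= 3519222692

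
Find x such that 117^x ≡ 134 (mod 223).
59

Baby-step giant-step with step n = ⌈√223⌉ = 15.
Baby steps 117^j mod 223 (j:value) for j=0..14: 0:1, 1:117, 2:86, 3:27, 4:37, 5:92, 6:60, 7:107, 8:31, 9:59, 10:213, 11:168, 12:32, 13:176, 14:76.
Giant-step multiplier: 117^(-15) ≡ 117^(222-15) = 117^207 ≡ 215 (mod 223).
Giant steps γ_i = 134·215^i mod 223: γ_0=134, γ_1=43, γ_2=102, γ_3=76 (in table at j=14).
x = i·n + j = 3·15 + 14 = 59.
Check: 117^59 ≡ 134 (mod 223).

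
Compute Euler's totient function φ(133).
108

133 = 7 × 19
φ(n) = n × ∏(1 - 1/p) for each prime p dividing n
φ(133) = 133 × (1 - 1/7) × (1 - 1/19) = 108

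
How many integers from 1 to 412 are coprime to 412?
204

412 = 2^2 × 103
φ(n) = n × ∏(1 - 1/p) for each prime p dividing n
φ(412) = 412 × (1 - 1/2) × (1 - 1/103) = 204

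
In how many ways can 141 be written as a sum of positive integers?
16670689208

p(n) counts ways to write n as a sum of positive integers (order ignored).
Euler's pentagonal recurrence: p(k) = p(k-1) + p(k-2) - p(k-5) - p(k-7) + p(k-12) + p(k-15) - ... (offsets j(3j∓1)/2, signs ++--, p(0)=1, p(<0)=0).
DP table for k = 0..140: p(0)=1, p(1)=1, p(2)=2, p(3)=3, p(4)=5, p(5)=7, p(6)=11, p(7)=15, p(8)=22, p(9)=30, p(10)=42, p(11)=56, p(12)=77, p(13)=101, p(14)=135, p(15)=176, p(16)=231, p(17)=297, p(18)=385, p(19)=490, p(20)=627, p(21)=792, p(22)=1002, p(23)=1255, p(24)=1575, p(25)=1958, p(26)=2436, p(27)=3010, p(28)=3718, p(29)=4565, p(30)=5604, p(31)=6842, p(32)=8349, p(33)=10143, p(34)=12310, p(35)=14883, p(36)=17977, p(37)=21637, p(38)=26015, p(39)=31185, p(40)=37338, p(41)=44583, p(42)=53174, p(43)=63261, p(44)=75175, p(45)=89134, p(46)=105558, p(47)=124754, p(48)=147273, p(49)=173525, p(50)=204226, p(51)=239943, p(52)=281589, p(53)=329931, p(54)=386155, p(55)=451276, p(56)=526823, p(57)=614154, p(58)=715220, p(59)=831820, p(60)=966467, p(61)=1121505, p(62)=1300156, p(63)=1505499, p(64)=1741630, p(65)=2012558, p(66)=2323520, p(67)=2679689, p(68)=3087735, p(69)=3554345, p(70)=4087968, p(71)=4697205, p(72)=5392783, p(73)=6185689, p(74)=7089500, p(75)=8118264, p(76)=9289091, p(77)=10619863, p(78)=12132164, p(79)=13848650, p(80)=15796476, p(81)=18004327, p(82)=20506255, p(83)=23338469, p(84)=26543660, p(85)=30167357, p(86)=34262962, p(87)=38887673, p(88)=44108109, p(89)=49995925, p(90)=56634173, p(91)=64112359, p(92)=72533807, p(93)=82010177, p(94)=92669720, p(95)=104651419, p(96)=118114304, p(97)=133230930, p(98)=150198136, p(99)=169229875, p(100)=190569292, p(101)=214481126, p(102)=241265379, p(103)=271248950, p(104)=304801365, p(105)=342325709, p(106)=384276336, p(107)=431149389, p(108)=483502844, p(109)=541946240, p(110)=607163746, p(111)=679903203, p(112)=761002156, p(113)=851376628, p(114)=952050665, p(115)=1064144451, p(116)=1188908248, p(117)=1327710076, p(118)=1482074143, p(119)=1653668665, p(120)=1844349560, p(121)=2056148051, p(122)=2291320912, p(123)=2552338241, p(124)=2841940500, p(125)=3163127352, p(126)=3519222692, p(127)=3913864295, p(128)=4351078600, p(129)=4835271870, p(130)=5371315400, p(131)=5964539504, p(132)=6620830889, p(133)=7346629512, p(134)=8149040695, p(135)=9035836076, p(136)=10015581680, p(137)=11097645016, p(138)=12292341831, p(139)=13610949895, p(140)=15065878135.
Final step: p(141) = p(140) + p(139) - p(136) - p(134) + p(129) + p(126) - p(119) - p(115) + p(106) + p(101) - p(90) - p(84) + p(71) + p(64) - p(49) - p(41) + p(24) + p(15)
= 15065878135 + 13610949895 - 10015581680 - 8149040695 + 4835271870 + 3519222692 - 1653668665 - 1064144451 + 384276336 + 214481126 - 56634173 - 26543660 + 4697205 + 1741630 - 173525 - 44583 + 1575 + 176
= 16670689208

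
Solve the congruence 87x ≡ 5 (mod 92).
x ≡ 91 (mod 92)

gcd(87, 92) = 1, which divides 5, so solutions exist.
Find 87^(-1) mod 92 by the extended Euclidean algorithm:
92 = 1 × 87 + 5  ⟹  5 = (1)·92 + (-1)·87
87 = 17 × 5 + 2  ⟹  2 = (-17)·92 + (18)·87
5 = 2 × 2 + 1  ⟹  1 = (35)·92 + (-37)·87
So (-37)·87 ≡ 1 (mod 92), i.e. 87^(-1) ≡ -37 ≡ 55 (mod 92).
x ≡ 55 × 5 = 275 ≡ 91 (mod 92).
Check: 87 × 91 = 7917 ≡ 5 (mod 92).
Unique solution: x ≡ 91 (mod 92)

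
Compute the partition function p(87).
38887673

p(n) counts ways to write n as a sum of positive integers (order ignored).
Euler's pentagonal recurrence: p(k) = p(k-1) + p(k-2) - p(k-5) - p(k-7) + p(k-12) + p(k-15) - ... (offsets j(3j∓1)/2, signs ++--, p(0)=1, p(<0)=0).
DP table for k = 0..86: p(0)=1, p(1)=1, p(2)=2, p(3)=3, p(4)=5, p(5)=7, p(6)=11, p(7)=15, p(8)=22, p(9)=30, p(10)=42, p(11)=56, p(12)=77, p(13)=101, p(14)=135, p(15)=176, p(16)=231, p(17)=297, p(18)=385, p(19)=490, p(20)=627, p(21)=792, p(22)=1002, p(23)=1255, p(24)=1575, p(25)=1958, p(26)=2436, p(27)=3010, p(28)=3718, p(29)=4565, p(30)=5604, p(31)=6842, p(32)=8349, p(33)=10143, p(34)=12310, p(35)=14883, p(36)=17977, p(37)=21637, p(38)=26015, p(39)=31185, p(40)=37338, p(41)=44583, p(42)=53174, p(43)=63261, p(44)=75175, p(45)=89134, p(46)=105558, p(47)=124754, p(48)=147273, p(49)=173525, p(50)=204226, p(51)=239943, p(52)=281589, p(53)=329931, p(54)=386155, p(55)=451276, p(56)=526823, p(57)=614154, p(58)=715220, p(59)=831820, p(60)=966467, p(61)=1121505, p(62)=1300156, p(63)=1505499, p(64)=1741630, p(65)=2012558, p(66)=2323520, p(67)=2679689, p(68)=3087735, p(69)=3554345, p(70)=4087968, p(71)=4697205, p(72)=5392783, p(73)=6185689, p(74)=7089500, p(75)=8118264, p(76)=9289091, p(77)=10619863, p(78)=12132164, p(79)=13848650, p(80)=15796476, p(81)=18004327, p(82)=20506255, p(83)=23338469, p(84)=26543660, p(85)=30167357, p(86)=34262962.
Final step: p(87) = p(86) + p(85) - p(82) - p(80) + p(75) + p(72) - p(65) - p(61) + p(52) + p(47) - p(36) - p(30) + p(17) + p(10)
= 34262962 + 30167357 - 20506255 - 15796476 + 8118264 + 5392783 - 2012558 - 1121505 + 281589 + 124754 - 17977 - 5604 + 297 + 42
= 38887673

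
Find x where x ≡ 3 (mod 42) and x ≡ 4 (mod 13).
381

Using Chinese Remainder Theorem:
M = 42 × 13 = 546
M1 = 13, M2 = 42
y1 = 13^(-1) mod 42 = 13
y2 = 42^(-1) mod 13 = 9
x = (3×13×13 + 4×42×9) mod 546 = 381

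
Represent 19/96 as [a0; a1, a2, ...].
[0; 5, 19]

Euclidean algorithm steps:
19 = 0 × 96 + 19
96 = 5 × 19 + 1
19 = 19 × 1 + 0
Continued fraction: [0; 5, 19]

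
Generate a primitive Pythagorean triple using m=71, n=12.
(4897, 1704, 5185)

Euclid's formula: a = m² - n², b = 2mn, c = m² + n²
m = 71, n = 12
a = 71² - 12² = 5041 - 144 = 4897
b = 2 × 71 × 12 = 1704
c = 71² + 12² = 5041 + 144 = 5185
Verification: 4897² + 1704² = 23980609 + 2903616 = 26884225 = 5185² ✓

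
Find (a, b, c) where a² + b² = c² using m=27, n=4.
(713, 216, 745)

Euclid's formula: a = m² - n², b = 2mn, c = m² + n²
m = 27, n = 4
a = 27² - 4² = 729 - 16 = 713
b = 2 × 27 × 4 = 216
c = 27² + 4² = 729 + 16 = 745
Verification: 713² + 216² = 508369 + 46656 = 555025 = 745² ✓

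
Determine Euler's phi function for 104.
48

104 = 2^3 × 13
φ(n) = n × ∏(1 - 1/p) for each prime p dividing n
φ(104) = 104 × (1 - 1/2) × (1 - 1/13) = 48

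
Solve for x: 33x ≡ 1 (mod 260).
197

gcd(33, 260) = 1, so the inverse exists.
Extended Euclidean algorithm on (260, 33):
260 = 7 × 33 + 29  ⟹  29 = (1)·260 + (-7)·33
33 = 1 × 29 + 4  ⟹  4 = (-1)·260 + (8)·33
29 = 7 × 4 + 1  ⟹  1 = (8)·260 + (-63)·33
So (-63)·33 ≡ 1 (mod 260), i.e. 33^(-1) ≡ -63 ≡ 197 (mod 260).
Check: 33 × 197 = 6501 ≡ 1 (mod 260)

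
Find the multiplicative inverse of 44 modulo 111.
53

gcd(44, 111) = 1, so the inverse exists.
Extended Euclidean algorithm on (111, 44):
111 = 2 × 44 + 23  ⟹  23 = (1)·111 + (-2)·44
44 = 1 × 23 + 21  ⟹  21 = (-1)·111 + (3)·44
23 = 1 × 21 + 2  ⟹  2 = (2)·111 + (-5)·44
21 = 10 × 2 + 1  ⟹  1 = (-21)·111 + (53)·44
So (53)·44 ≡ 1 (mod 111), i.e. 44^(-1) ≡ 53 (mod 111).
Check: 44 × 53 = 2332 ≡ 1 (mod 111)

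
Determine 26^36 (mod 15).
1

Repeated squaring. Binary of 36 = 100100.
26^1 ≡ 11 (mod 15); 26^2 ≡ 1 (mod 15); 26^4 ≡ 1 (mod 15); 26^8 ≡ 1 (mod 15); 26^16 ≡ 1 (mod 15); 26^32 ≡ 1 (mod 15)
26^36 = 26^4 × 26^32 ≡ 1 (mod 15)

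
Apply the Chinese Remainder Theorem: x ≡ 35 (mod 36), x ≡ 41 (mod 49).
1511

Using Chinese Remainder Theorem:
M = 36 × 49 = 1764
M1 = 49, M2 = 36
y1 = 49^(-1) mod 36 = 25
y2 = 36^(-1) mod 49 = 15
x = (35×49×25 + 41×36×15) mod 1764 = 1511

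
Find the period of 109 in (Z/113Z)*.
7

113 is prime, so ord(109) divides φ(113) = 112.
Divisors of 112: 1, 2, 4, 7, 8, 14, 16, 28, 56, 112.
Repeated squaring: 109^1 ≡ 109, 109^2 ≡ 16, 109^4 ≡ 30, 109^8 ≡ 109, 109^16 ≡ 16, 109^32 ≡ 30, 109^64 ≡ 109 (mod 113).
Test 109^d mod 113 for each divisor d in increasing order:
109^1 ≡ 109
109^2 ≡ 16
109^4 ≡ 30
109^7 = 109^4·109^2·109^1 ≡ 1  ← first divisor giving 1
The order is 7.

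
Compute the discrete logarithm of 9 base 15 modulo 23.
20

Baby-step giant-step with step n = ⌈√23⌉ = 5.
Baby steps 15^j mod 23 (j:value) for j=0..4: 0:1, 1:15, 2:18, 3:17, 4:2.
Giant-step multiplier: 15^(-5) ≡ 15^(22-5) = 15^17 ≡ 10 (mod 23).
Giant steps γ_i = 9·10^i mod 23: γ_0=9, γ_1=21, γ_2=3, γ_3=7, γ_4=1 (in table at j=0).
x = i·n + j = 4·5 + 0 = 20.
Check: 15^20 ≡ 9 (mod 23).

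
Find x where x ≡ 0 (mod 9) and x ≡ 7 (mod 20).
27

Using Chinese Remainder Theorem:
M = 9 × 20 = 180
M1 = 20, M2 = 9
y1 = 20^(-1) mod 9 = 5
y2 = 9^(-1) mod 20 = 9
x = (0×20×5 + 7×9×9) mod 180 = 27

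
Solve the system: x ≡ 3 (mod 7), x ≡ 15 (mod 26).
171

Using Chinese Remainder Theorem:
M = 7 × 26 = 182
M1 = 26, M2 = 7
y1 = 26^(-1) mod 7 = 3
y2 = 7^(-1) mod 26 = 15
x = (3×26×3 + 15×7×15) mod 182 = 171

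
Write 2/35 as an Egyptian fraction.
1/18 + 1/630

Greedy algorithm:
2/35: ceiling(35/2) = 18, use 1/18
1/630: ceiling(630/1) = 630, use 1/630
Result: 2/35 = 1/18 + 1/630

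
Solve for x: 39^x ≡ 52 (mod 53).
26

Baby-step giant-step with step n = ⌈√53⌉ = 8.
Baby steps 39^j mod 53 (j:value) for j=0..7: 0:1, 1:39, 2:37, 3:12, 4:44, 5:20, 6:38, 7:51.
Giant-step multiplier: 39^(-8) ≡ 39^(52-8) = 39^44 ≡ 36 (mod 53).
Giant steps γ_i = 52·36^i mod 53: γ_0=52, γ_1=17, γ_2=29, γ_3=37 (in table at j=2).
x = i·n + j = 3·8 + 2 = 26.
Check: 39^26 ≡ 52 (mod 53).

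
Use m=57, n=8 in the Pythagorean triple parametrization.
(3185, 912, 3313)

Euclid's formula: a = m² - n², b = 2mn, c = m² + n²
m = 57, n = 8
a = 57² - 8² = 3249 - 64 = 3185
b = 2 × 57 × 8 = 912
c = 57² + 8² = 3249 + 64 = 3313
Verification: 3185² + 912² = 10144225 + 831744 = 10975969 = 3313² ✓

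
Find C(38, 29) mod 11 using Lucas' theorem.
0

Using Lucas' theorem:
Write n=38 and k=29 in base 11:
n in base 11: [3, 5]
k in base 11: [2, 7]
C(38,29) mod 11 = ∏ C(n_i, k_i) mod 11
Digit binomials (mod 11): C(3,2) = 3; C(5,7) = 0 (k_i > n_i)
Product: 3 × 0 = 0 ≡ 0 (mod 11)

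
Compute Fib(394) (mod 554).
473

Matrix identity: Q^n = [[F_(n+1), F_n], [F_n, F_(n-1)]] with Q = [[1,1],[1,0]].
n = 394 = 110001010₂. Square-and-multiply, entries mod 554:
Q^1 = [[1,1],[1,0]]
Q^3 = (Q^1)²·Q = [[3,2],[2,1]]
Q^6 = (Q^3)² = [[13,8],[8,5]]
Q^12 = (Q^6)² = [[233,144],[144,89]]
Q^24 = (Q^12)² = [[235,386],[386,403]]
Q^49 = (Q^24)²·Q = [[87,349],[349,292]]
Q^98 = (Q^49)² = [[288,419],[419,423]]
Q^197 = (Q^98)²·Q = [[198,341],[341,411]]
Q^394 = (Q^197)² = [[365,473],[473,446]]
F_394 mod 554 = Q^394[0][1] = 473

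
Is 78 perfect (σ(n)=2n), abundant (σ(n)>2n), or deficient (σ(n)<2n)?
abundant

Proper divisors of 78: sum = 1 + 2 + 3 + 6 + 13 + 26 + 39 = 90
Since 90 > 78, 78 is abundant.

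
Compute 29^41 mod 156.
113

Repeated squaring. Binary of 41 = 101001.
29^1 ≡ 29 (mod 156); 29^2 ≡ 61 (mod 156); 29^4 ≡ 133 (mod 156); 29^8 ≡ 61 (mod 156); 29^16 ≡ 133 (mod 156); 29^32 ≡ 61 (mod 156)
29^41 = 29^1 × 29^8 × 29^32 ≡ 113 (mod 156)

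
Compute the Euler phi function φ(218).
108

218 = 2 × 109
φ(n) = n × ∏(1 - 1/p) for each prime p dividing n
φ(218) = 218 × (1 - 1/2) × (1 - 1/109) = 108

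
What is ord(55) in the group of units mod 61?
60

61 is prime, so ord(55) divides φ(61) = 60.
Divisors of 60: 1, 2, 3, 4, 5, 6, 10, 12, 15, 20, 30, 60.
Repeated squaring: 55^1 ≡ 55, 55^2 ≡ 36, 55^4 ≡ 15, 55^8 ≡ 42, 55^16 ≡ 56, 55^32 ≡ 25 (mod 61).
Test 55^d mod 61 for each divisor d in increasing order:
55^1 ≡ 55
55^2 ≡ 36
55^3 = 55^2·55^1 ≡ 28
55^4 ≡ 15
55^5 = 55^4·55^1 ≡ 32
55^6 = 55^4·55^2 ≡ 52
55^10 = 55^8·55^2 ≡ 48
55^12 = 55^8·55^4 ≡ 20
55^15 = 55^8·55^4·55^2·55^1 ≡ 11
55^20 = 55^16·55^4 ≡ 47
55^30 = 55^16·55^8·55^4·55^2 ≡ 60
55^60 = 55^32·55^16·55^8·55^4 ≡ 1  ← first divisor giving 1
The order is 60.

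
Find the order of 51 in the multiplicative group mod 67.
66

67 is prime, so ord(51) divides φ(67) = 66.
Divisors of 66: 1, 2, 3, 6, 11, 22, 33, 66.
Repeated squaring: 51^1 ≡ 51, 51^2 ≡ 55, 51^4 ≡ 10, 51^8 ≡ 33, 51^16 ≡ 17, 51^32 ≡ 21, 51^64 ≡ 39 (mod 67).
Test 51^d mod 67 for each divisor d in increasing order:
51^1 ≡ 51
51^2 ≡ 55
51^3 = 51^2·51^1 ≡ 58
51^6 = 51^4·51^2 ≡ 14
51^11 = 51^8·51^2·51^1 ≡ 38
51^22 = 51^16·51^4·51^2 ≡ 37
51^33 = 51^32·51^1 ≡ 66
51^66 = 51^64·51^2 ≡ 1  ← first divisor giving 1
The order is 66.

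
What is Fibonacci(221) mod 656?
245

Matrix identity: Q^n = [[F_(n+1), F_n], [F_n, F_(n-1)]] with Q = [[1,1],[1,0]].
n = 221 = 11011101₂. Square-and-multiply, entries mod 656:
Q^1 = [[1,1],[1,0]]
Q^3 = (Q^1)²·Q = [[3,2],[2,1]]
Q^6 = (Q^3)² = [[13,8],[8,5]]
Q^13 = (Q^6)²·Q = [[377,233],[233,144]]
Q^27 = (Q^13)²·Q = [[307,274],[274,33]]
Q^55 = (Q^27)²·Q = [[85,77],[77,8]]
Q^110 = (Q^55)² = [[34,601],[601,89]]
Q^221 = (Q^110)²·Q = [[40,245],[245,451]]
F_221 mod 656 = Q^221[0][1] = 245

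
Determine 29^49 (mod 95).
89

Repeated squaring. Binary of 49 = 110001.
29^1 ≡ 29 (mod 95); 29^2 ≡ 81 (mod 95); 29^4 ≡ 6 (mod 95); 29^8 ≡ 36 (mod 95); 29^16 ≡ 61 (mod 95); 29^32 ≡ 16 (mod 95)
29^49 = 29^1 × 29^16 × 29^32 ≡ 89 (mod 95)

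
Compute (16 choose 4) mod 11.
5

Using Lucas' theorem:
Write n=16 and k=4 in base 11:
n in base 11: [1, 5]
k in base 11: [0, 4]
C(16,4) mod 11 = ∏ C(n_i, k_i) mod 11
Digit binomials (mod 11): C(1,0) = 1; C(5,4) = 5
Product: 1 × 5 = 5 ≡ 5 (mod 11)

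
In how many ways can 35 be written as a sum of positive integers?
14883

p(n) counts ways to write n as a sum of positive integers (order ignored).
Euler's pentagonal recurrence: p(k) = p(k-1) + p(k-2) - p(k-5) - p(k-7) + p(k-12) + p(k-15) - ... (offsets j(3j∓1)/2, signs ++--, p(0)=1, p(<0)=0).
DP table for k = 0..34: p(0)=1, p(1)=1, p(2)=2, p(3)=3, p(4)=5, p(5)=7, p(6)=11, p(7)=15, p(8)=22, p(9)=30, p(10)=42, p(11)=56, p(12)=77, p(13)=101, p(14)=135, p(15)=176, p(16)=231, p(17)=297, p(18)=385, p(19)=490, p(20)=627, p(21)=792, p(22)=1002, p(23)=1255, p(24)=1575, p(25)=1958, p(26)=2436, p(27)=3010, p(28)=3718, p(29)=4565, p(30)=5604, p(31)=6842, p(32)=8349, p(33)=10143, p(34)=12310.
Final step: p(35) = p(34) + p(33) - p(30) - p(28) + p(23) + p(20) - p(13) - p(9) + p(0)
= 12310 + 10143 - 5604 - 3718 + 1255 + 627 - 101 - 30 + 1
= 14883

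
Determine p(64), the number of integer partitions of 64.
1741630

p(n) counts ways to write n as a sum of positive integers (order ignored).
Euler's pentagonal recurrence: p(k) = p(k-1) + p(k-2) - p(k-5) - p(k-7) + p(k-12) + p(k-15) - ... (offsets j(3j∓1)/2, signs ++--, p(0)=1, p(<0)=0).
DP table for k = 0..63: p(0)=1, p(1)=1, p(2)=2, p(3)=3, p(4)=5, p(5)=7, p(6)=11, p(7)=15, p(8)=22, p(9)=30, p(10)=42, p(11)=56, p(12)=77, p(13)=101, p(14)=135, p(15)=176, p(16)=231, p(17)=297, p(18)=385, p(19)=490, p(20)=627, p(21)=792, p(22)=1002, p(23)=1255, p(24)=1575, p(25)=1958, p(26)=2436, p(27)=3010, p(28)=3718, p(29)=4565, p(30)=5604, p(31)=6842, p(32)=8349, p(33)=10143, p(34)=12310, p(35)=14883, p(36)=17977, p(37)=21637, p(38)=26015, p(39)=31185, p(40)=37338, p(41)=44583, p(42)=53174, p(43)=63261, p(44)=75175, p(45)=89134, p(46)=105558, p(47)=124754, p(48)=147273, p(49)=173525, p(50)=204226, p(51)=239943, p(52)=281589, p(53)=329931, p(54)=386155, p(55)=451276, p(56)=526823, p(57)=614154, p(58)=715220, p(59)=831820, p(60)=966467, p(61)=1121505, p(62)=1300156, p(63)=1505499.
Final step: p(64) = p(63) + p(62) - p(59) - p(57) + p(52) + p(49) - p(42) - p(38) + p(29) + p(24) - p(13) - p(7)
= 1505499 + 1300156 - 831820 - 614154 + 281589 + 173525 - 53174 - 26015 + 4565 + 1575 - 101 - 15
= 1741630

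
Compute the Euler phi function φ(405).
216

405 = 3^4 × 5
φ(n) = n × ∏(1 - 1/p) for each prime p dividing n
φ(405) = 405 × (1 - 1/3) × (1 - 1/5) = 216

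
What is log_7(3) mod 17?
3

Baby-step giant-step with step n = ⌈√17⌉ = 5.
Baby steps 7^j mod 17 (j:value) for j=0..4: 0:1, 1:7, 2:15, 3:3, 4:4.
h = 3 is already in the table at j=3, so x = 3.
Check: 7^3 ≡ 3 (mod 17).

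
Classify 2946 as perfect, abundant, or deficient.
abundant

Proper divisors of 2946: sum = 1 + 2 + 3 + 6 + 491 + 982 + 1473 = 2958
Since 2958 > 2946, 2946 is abundant.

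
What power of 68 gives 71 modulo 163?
40

Baby-step giant-step with step n = ⌈√163⌉ = 13.
Baby steps 68^j mod 163 (j:value) for j=0..12: 0:1, 1:68, 2:60, 3:5, 4:14, 5:137, 6:25, 7:70, 8:33, 9:125, 10:24, 11:2, 12:136.
Giant-step multiplier: 68^(-13) ≡ 68^(162-13) = 68^149 ≡ 72 (mod 163).
Giant steps γ_i = 71·72^i mod 163: γ_0=71, γ_1=59, γ_2=10, γ_3=68 (in table at j=1).
x = i·n + j = 3·13 + 1 = 40.
Check: 68^40 ≡ 71 (mod 163).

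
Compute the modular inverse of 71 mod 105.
71

gcd(71, 105) = 1, so the inverse exists.
Extended Euclidean algorithm on (105, 71):
105 = 1 × 71 + 34  ⟹  34 = (1)·105 + (-1)·71
71 = 2 × 34 + 3  ⟹  3 = (-2)·105 + (3)·71
34 = 11 × 3 + 1  ⟹  1 = (23)·105 + (-34)·71
So (-34)·71 ≡ 1 (mod 105), i.e. 71^(-1) ≡ -34 ≡ 71 (mod 105).
Check: 71 × 71 = 5041 ≡ 1 (mod 105)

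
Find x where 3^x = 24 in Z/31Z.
13

Baby-step giant-step with step n = ⌈√31⌉ = 6.
Baby steps 3^j mod 31 (j:value) for j=0..5: 0:1, 1:3, 2:9, 3:27, 4:19, 5:26.
Giant-step multiplier: 3^(-6) ≡ 3^(30-6) = 3^24 ≡ 2 (mod 31).
Giant steps γ_i = 24·2^i mod 31: γ_0=24, γ_1=17, γ_2=3 (in table at j=1).
x = i·n + j = 2·6 + 1 = 13.
Check: 3^13 ≡ 24 (mod 31).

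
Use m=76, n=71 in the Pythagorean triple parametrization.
(735, 10792, 10817)

Euclid's formula: a = m² - n², b = 2mn, c = m² + n²
m = 76, n = 71
a = 76² - 71² = 5776 - 5041 = 735
b = 2 × 76 × 71 = 10792
c = 76² + 71² = 5776 + 5041 = 10817
Verification: 735² + 10792² = 540225 + 116467264 = 117007489 = 10817² ✓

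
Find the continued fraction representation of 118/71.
[1; 1, 1, 1, 23]

Euclidean algorithm steps:
118 = 1 × 71 + 47
71 = 1 × 47 + 24
47 = 1 × 24 + 23
24 = 1 × 23 + 1
23 = 23 × 1 + 0
Continued fraction: [1; 1, 1, 1, 23]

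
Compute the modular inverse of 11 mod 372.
203

gcd(11, 372) = 1, so the inverse exists.
Extended Euclidean algorithm on (372, 11):
372 = 33 × 11 + 9  ⟹  9 = (1)·372 + (-33)·11
11 = 1 × 9 + 2  ⟹  2 = (-1)·372 + (34)·11
9 = 4 × 2 + 1  ⟹  1 = (5)·372 + (-169)·11
So (-169)·11 ≡ 1 (mod 372), i.e. 11^(-1) ≡ -169 ≡ 203 (mod 372).
Check: 11 × 203 = 2233 ≡ 1 (mod 372)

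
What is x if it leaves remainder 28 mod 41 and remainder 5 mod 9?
356

Using Chinese Remainder Theorem:
M = 41 × 9 = 369
M1 = 9, M2 = 41
y1 = 9^(-1) mod 41 = 32
y2 = 41^(-1) mod 9 = 2
x = (28×9×32 + 5×41×2) mod 369 = 356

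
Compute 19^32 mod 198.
163

Repeated squaring. Binary of 32 = 100000.
19^1 ≡ 19 (mod 198); 19^2 ≡ 163 (mod 198); 19^4 ≡ 37 (mod 198); 19^8 ≡ 181 (mod 198); 19^16 ≡ 91 (mod 198); 19^32 ≡ 163 (mod 198)
19^32 = 19^32 ≡ 163 (mod 198)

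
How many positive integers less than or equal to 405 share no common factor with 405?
216

405 = 3^4 × 5
φ(n) = n × ∏(1 - 1/p) for each prime p dividing n
φ(405) = 405 × (1 - 1/3) × (1 - 1/5) = 216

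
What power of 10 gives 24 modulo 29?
4

Baby-step giant-step with step n = ⌈√29⌉ = 6.
Baby steps 10^j mod 29 (j:value) for j=0..5: 0:1, 1:10, 2:13, 3:14, 4:24, 5:8.
h = 24 is already in the table at j=4, so x = 4.
Check: 10^4 ≡ 24 (mod 29).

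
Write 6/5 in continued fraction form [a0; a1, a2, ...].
[1; 5]

Euclidean algorithm steps:
6 = 1 × 5 + 1
5 = 5 × 1 + 0
Continued fraction: [1; 5]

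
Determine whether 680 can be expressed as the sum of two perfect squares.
2² + 26² (a=2, b=26)

Factorization: 680 = 2^3 × 5 × 17
By Fermat: n is sum of two squares iff every prime p ≡ 3 (mod 4) appears to even power.
All primes ≡ 3 (mod 4) appear to even power.
Search a = 0, 1, 2, … for 680 - a² a perfect square: first hit at a = 2: 680 - 4 = 676 = 26².
680 = 2² + 26² = 4 + 676 ✓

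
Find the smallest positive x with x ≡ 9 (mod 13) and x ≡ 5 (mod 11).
126

Using Chinese Remainder Theorem:
M = 13 × 11 = 143
M1 = 11, M2 = 13
y1 = 11^(-1) mod 13 = 6
y2 = 13^(-1) mod 11 = 6
x = (9×11×6 + 5×13×6) mod 143 = 126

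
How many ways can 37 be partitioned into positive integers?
21637

p(n) counts ways to write n as a sum of positive integers (order ignored).
Euler's pentagonal recurrence: p(k) = p(k-1) + p(k-2) - p(k-5) - p(k-7) + p(k-12) + p(k-15) - ... (offsets j(3j∓1)/2, signs ++--, p(0)=1, p(<0)=0).
DP table for k = 0..36: p(0)=1, p(1)=1, p(2)=2, p(3)=3, p(4)=5, p(5)=7, p(6)=11, p(7)=15, p(8)=22, p(9)=30, p(10)=42, p(11)=56, p(12)=77, p(13)=101, p(14)=135, p(15)=176, p(16)=231, p(17)=297, p(18)=385, p(19)=490, p(20)=627, p(21)=792, p(22)=1002, p(23)=1255, p(24)=1575, p(25)=1958, p(26)=2436, p(27)=3010, p(28)=3718, p(29)=4565, p(30)=5604, p(31)=6842, p(32)=8349, p(33)=10143, p(34)=12310, p(35)=14883, p(36)=17977.
Final step: p(37) = p(36) + p(35) - p(32) - p(30) + p(25) + p(22) - p(15) - p(11) + p(2)
= 17977 + 14883 - 8349 - 5604 + 1958 + 1002 - 176 - 56 + 2
= 21637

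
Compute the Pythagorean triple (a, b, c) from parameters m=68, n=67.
(135, 9112, 9113)

Euclid's formula: a = m² - n², b = 2mn, c = m² + n²
m = 68, n = 67
a = 68² - 67² = 4624 - 4489 = 135
b = 2 × 68 × 67 = 9112
c = 68² + 67² = 4624 + 4489 = 9113
Verification: 135² + 9112² = 18225 + 83028544 = 83046769 = 9113² ✓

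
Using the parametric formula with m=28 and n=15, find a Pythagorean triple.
(559, 840, 1009)

Euclid's formula: a = m² - n², b = 2mn, c = m² + n²
m = 28, n = 15
a = 28² - 15² = 784 - 225 = 559
b = 2 × 28 × 15 = 840
c = 28² + 15² = 784 + 225 = 1009
Verification: 559² + 840² = 312481 + 705600 = 1018081 = 1009² ✓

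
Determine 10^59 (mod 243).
127

Repeated squaring. Binary of 59 = 111011.
10^1 ≡ 10 (mod 243); 10^2 ≡ 100 (mod 243); 10^4 ≡ 37 (mod 243); 10^8 ≡ 154 (mod 243); 10^16 ≡ 145 (mod 243); 10^32 ≡ 127 (mod 243)
10^59 = 10^1 × 10^2 × 10^8 × 10^16 × 10^32 ≡ 127 (mod 243)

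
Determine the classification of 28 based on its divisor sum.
perfect

Proper divisors of 28: sum = 1 + 2 + 4 + 7 + 14 = 28
Since 28 = 28, 28 is perfect.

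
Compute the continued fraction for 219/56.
[3; 1, 10, 5]

Euclidean algorithm steps:
219 = 3 × 56 + 51
56 = 1 × 51 + 5
51 = 10 × 5 + 1
5 = 5 × 1 + 0
Continued fraction: [3; 1, 10, 5]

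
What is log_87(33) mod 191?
9

Baby-step giant-step with step n = ⌈√191⌉ = 14.
Baby steps 87^j mod 191 (j:value) for j=0..13: 0:1, 1:87, 2:120, 3:126, 4:75, 5:31, 6:23, 7:91, 8:86, 9:33, 10:6, 11:140, 12:147, 13:183.
h = 33 is already in the table at j=9, so x = 9.
Check: 87^9 ≡ 33 (mod 191).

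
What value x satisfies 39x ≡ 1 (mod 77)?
2

gcd(39, 77) = 1, so the inverse exists.
Extended Euclidean algorithm on (77, 39):
77 = 1 × 39 + 38  ⟹  38 = (1)·77 + (-1)·39
39 = 1 × 38 + 1  ⟹  1 = (-1)·77 + (2)·39
So (2)·39 ≡ 1 (mod 77), i.e. 39^(-1) ≡ 2 (mod 77).
Check: 39 × 2 = 78 ≡ 1 (mod 77)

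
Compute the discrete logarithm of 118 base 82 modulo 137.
42

Baby-step giant-step with step n = ⌈√137⌉ = 12.
Baby steps 82^j mod 137 (j:value) for j=0..11: 0:1, 1:82, 2:11, 3:80, 4:121, 5:58, 6:98, 7:90, 8:119, 9:31, 10:76, 11:67.
Giant-step multiplier: 82^(-12) ≡ 82^(136-12) = 82^124 ≡ 49 (mod 137).
Giant steps γ_i = 118·49^i mod 137: γ_0=118, γ_1=28, γ_2=2, γ_3=98 (in table at j=6).
x = i·n + j = 3·12 + 6 = 42.
Check: 82^42 ≡ 118 (mod 137).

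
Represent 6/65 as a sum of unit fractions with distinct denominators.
1/11 + 1/715

Greedy algorithm:
6/65: ceiling(65/6) = 11, use 1/11
1/715: ceiling(715/1) = 715, use 1/715
Result: 6/65 = 1/11 + 1/715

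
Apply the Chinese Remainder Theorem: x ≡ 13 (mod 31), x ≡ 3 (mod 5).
13

Using Chinese Remainder Theorem:
M = 31 × 5 = 155
M1 = 5, M2 = 31
y1 = 5^(-1) mod 31 = 25
y2 = 31^(-1) mod 5 = 1
x = (13×5×25 + 3×31×1) mod 155 = 13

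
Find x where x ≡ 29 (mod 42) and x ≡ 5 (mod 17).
617

Using Chinese Remainder Theorem:
M = 42 × 17 = 714
M1 = 17, M2 = 42
y1 = 17^(-1) mod 42 = 5
y2 = 42^(-1) mod 17 = 15
x = (29×17×5 + 5×42×15) mod 714 = 617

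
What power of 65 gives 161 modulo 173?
19

Baby-step giant-step with step n = ⌈√173⌉ = 14.
Baby steps 65^j mod 173 (j:value) for j=0..13: 0:1, 1:65, 2:73, 3:74, 4:139, 5:39, 6:113, 7:79, 8:118, 9:58, 10:137, 11:82, 12:140, 13:104.
Giant-step multiplier: 65^(-14) ≡ 65^(172-14) = 65^158 ≡ 40 (mod 173).
Giant steps γ_i = 161·40^i mod 173: γ_0=161, γ_1=39 (in table at j=5).
x = i·n + j = 1·14 + 5 = 19.
Check: 65^19 ≡ 161 (mod 173).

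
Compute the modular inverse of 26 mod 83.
16

gcd(26, 83) = 1, so the inverse exists.
Extended Euclidean algorithm on (83, 26):
83 = 3 × 26 + 5  ⟹  5 = (1)·83 + (-3)·26
26 = 5 × 5 + 1  ⟹  1 = (-5)·83 + (16)·26
So (16)·26 ≡ 1 (mod 83), i.e. 26^(-1) ≡ 16 (mod 83).
Check: 26 × 16 = 416 ≡ 1 (mod 83)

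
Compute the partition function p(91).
64112359

p(n) counts ways to write n as a sum of positive integers (order ignored).
Euler's pentagonal recurrence: p(k) = p(k-1) + p(k-2) - p(k-5) - p(k-7) + p(k-12) + p(k-15) - ... (offsets j(3j∓1)/2, signs ++--, p(0)=1, p(<0)=0).
DP table for k = 0..90: p(0)=1, p(1)=1, p(2)=2, p(3)=3, p(4)=5, p(5)=7, p(6)=11, p(7)=15, p(8)=22, p(9)=30, p(10)=42, p(11)=56, p(12)=77, p(13)=101, p(14)=135, p(15)=176, p(16)=231, p(17)=297, p(18)=385, p(19)=490, p(20)=627, p(21)=792, p(22)=1002, p(23)=1255, p(24)=1575, p(25)=1958, p(26)=2436, p(27)=3010, p(28)=3718, p(29)=4565, p(30)=5604, p(31)=6842, p(32)=8349, p(33)=10143, p(34)=12310, p(35)=14883, p(36)=17977, p(37)=21637, p(38)=26015, p(39)=31185, p(40)=37338, p(41)=44583, p(42)=53174, p(43)=63261, p(44)=75175, p(45)=89134, p(46)=105558, p(47)=124754, p(48)=147273, p(49)=173525, p(50)=204226, p(51)=239943, p(52)=281589, p(53)=329931, p(54)=386155, p(55)=451276, p(56)=526823, p(57)=614154, p(58)=715220, p(59)=831820, p(60)=966467, p(61)=1121505, p(62)=1300156, p(63)=1505499, p(64)=1741630, p(65)=2012558, p(66)=2323520, p(67)=2679689, p(68)=3087735, p(69)=3554345, p(70)=4087968, p(71)=4697205, p(72)=5392783, p(73)=6185689, p(74)=7089500, p(75)=8118264, p(76)=9289091, p(77)=10619863, p(78)=12132164, p(79)=13848650, p(80)=15796476, p(81)=18004327, p(82)=20506255, p(83)=23338469, p(84)=26543660, p(85)=30167357, p(86)=34262962, p(87)=38887673, p(88)=44108109, p(89)=49995925, p(90)=56634173.
Final step: p(91) = p(90) + p(89) - p(86) - p(84) + p(79) + p(76) - p(69) - p(65) + p(56) + p(51) - p(40) - p(34) + p(21) + p(14)
= 56634173 + 49995925 - 34262962 - 26543660 + 13848650 + 9289091 - 3554345 - 2012558 + 526823 + 239943 - 37338 - 12310 + 792 + 135
= 64112359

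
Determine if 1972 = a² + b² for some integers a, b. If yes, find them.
6² + 44² (a=6, b=44)

Factorization: 1972 = 2^2 × 17 × 29
By Fermat: n is sum of two squares iff every prime p ≡ 3 (mod 4) appears to even power.
All primes ≡ 3 (mod 4) appear to even power.
Search a = 0, 1, 2, … for 1972 - a² a perfect square: first hit at a = 6: 1972 - 36 = 1936 = 44².
1972 = 6² + 44² = 36 + 1936 ✓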